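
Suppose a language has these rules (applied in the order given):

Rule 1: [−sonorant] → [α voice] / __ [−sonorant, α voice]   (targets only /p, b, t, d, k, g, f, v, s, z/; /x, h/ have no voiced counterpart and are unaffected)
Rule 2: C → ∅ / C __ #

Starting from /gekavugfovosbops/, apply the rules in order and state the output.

gekavukfovozbop

Rule 1 (regressive voicing assimilation): /g/ precedes the voiceless obstruent /f/, so it devoices to [k] by assimilation. /s/ precedes the voiced obstruent /b/, so it voices to [z] by assimilation. /gekavugfovosbops/ → gekavukfovozbops.
Rule 2 (final cluster simplification): /s/ is the second consonant of a word-final cluster /ps/, so it deletes. /gekavukfovozbops/ → gekavukfovozbop.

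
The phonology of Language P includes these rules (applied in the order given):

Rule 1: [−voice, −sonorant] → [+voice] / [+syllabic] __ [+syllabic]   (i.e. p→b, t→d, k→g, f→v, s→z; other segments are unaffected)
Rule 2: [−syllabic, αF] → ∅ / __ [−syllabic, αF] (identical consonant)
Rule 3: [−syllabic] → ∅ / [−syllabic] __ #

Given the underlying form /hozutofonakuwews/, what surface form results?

Rule 1 (intervocalic voicing): /t/ is a voiceless obstruent between vowels /u/ and /o/, so it voices to [d]. /f/ is a voiceless obstruent between vowels /o/ and /o/, so it voices to [v]. /k/ is a voiceless obstruent between vowels /a/ and /u/, so it voices to [g]. /hozutofonakuwews/ → hozudovonaguwews.
Rule 2 (degemination): no segment meets the environment; /hozudovonaguwews/ is unchanged.
Rule 3 (final cluster simplification): /s/ is the second consonant of a word-final cluster /ws/, so it deletes. /hozudovonaguwews/ → hozudovonaguwew.

hozudovonaguwew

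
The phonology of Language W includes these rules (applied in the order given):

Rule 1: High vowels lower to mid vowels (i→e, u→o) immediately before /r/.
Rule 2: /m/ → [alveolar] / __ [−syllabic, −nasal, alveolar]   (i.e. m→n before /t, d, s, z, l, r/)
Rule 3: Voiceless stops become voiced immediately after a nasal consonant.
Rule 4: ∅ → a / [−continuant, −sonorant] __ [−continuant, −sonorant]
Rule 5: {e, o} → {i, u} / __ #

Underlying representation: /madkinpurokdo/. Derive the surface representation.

madakinborokadu

Rule 1 (pre-rhotic lowering): /u/ is a high vowel immediately before /r/, so it lowers to [o]. /madkinpurokdo/ → madkinporokdo.
Rule 2 (nasal place assimilation): no segment meets the environment; /madkinporokdo/ is unchanged.
Rule 3 (post-nasal voicing): /p/ is a voiceless stop immediately after the nasal /n/, so it voices to [b]. /madkinporokdo/ → madkinborokdo.
Rule 4 (stop-cluster a-epenthesis): /d/ and /k/ form a stop–stop cluster, so [a] is inserted between them. /k/ and /d/ form a stop–stop cluster, so [a] is inserted between them. /madkinborokdo/ → madakinborokado.
Rule 5 (final vowel raising): /o/ is a mid vowel in word-final position, so it raises to [u]. /madakinborokado/ → madakinborokadu.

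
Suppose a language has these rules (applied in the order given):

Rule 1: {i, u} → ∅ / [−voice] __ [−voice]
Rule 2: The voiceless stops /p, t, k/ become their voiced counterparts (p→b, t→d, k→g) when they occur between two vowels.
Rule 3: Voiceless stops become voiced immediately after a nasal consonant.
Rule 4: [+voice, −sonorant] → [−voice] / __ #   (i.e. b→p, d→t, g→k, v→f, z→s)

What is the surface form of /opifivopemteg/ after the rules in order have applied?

Rule 1 (high vowel syncope): /i/ is a high vowel flanked by voiceless consonants /p/ and /f/, so it deletes. /opifivopemteg/ → opfivopemteg.
Rule 2 (intervocalic voicing): /p/ is a voiceless stop between vowels /o/ and /e/, so it voices to [b]. /opfivopemteg/ → opfivobemteg.
Rule 3 (post-nasal voicing): /t/ is a voiceless stop immediately after the nasal /m/, so it voices to [d]. /opfivobemteg/ → opfivobemdeg.
Rule 4 (final devoicing): /g/ is a voiced obstruent in word-final position, so it devoices to [k]. /opfivobemdeg/ → opfivobemdek.

opfivobemdek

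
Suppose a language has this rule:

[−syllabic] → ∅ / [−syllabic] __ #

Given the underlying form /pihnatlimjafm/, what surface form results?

/m/ is the second consonant of a word-final cluster /fm/, so it deletes.
The other instances of /p/, /h/, /n/, /t/, /l/, /m/, /j/, /f/ do not occur in the required environment and remain unchanged.
Surface form: [pihnatlimjaf].

pihnatlimjaf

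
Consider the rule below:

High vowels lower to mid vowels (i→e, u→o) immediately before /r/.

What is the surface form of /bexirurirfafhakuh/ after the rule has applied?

bexerorerfafhakuh

/i/ is a high vowel immediately before /r/, so it lowers to [e].
/u/ is a high vowel immediately before /r/, so it lowers to [o].
/i/ is a high vowel immediately before /r/, so it lowers to [e].
The other instance of /u/ does not occur in the required environment and remains unchanged.
Surface form: [bexerorerfafhakuh].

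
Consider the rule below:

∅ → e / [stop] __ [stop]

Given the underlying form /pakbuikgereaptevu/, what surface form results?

/k/ and /b/ form a stop–stop cluster, so [e] is inserted between them.
/k/ and /g/ form a stop–stop cluster, so [e] is inserted between them.
/p/ and /t/ form a stop–stop cluster, so [e] is inserted between them.
Surface form: [pakebuikegereapetevu].

pakebuikegereapetevu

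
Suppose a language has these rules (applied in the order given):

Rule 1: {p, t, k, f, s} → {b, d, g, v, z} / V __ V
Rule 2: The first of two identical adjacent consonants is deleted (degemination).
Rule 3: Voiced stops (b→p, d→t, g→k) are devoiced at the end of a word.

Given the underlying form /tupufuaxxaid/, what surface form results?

Rule 1 (intervocalic voicing): /p/ is a voiceless obstruent between vowels /u/ and /u/, so it voices to [b]. /f/ is a voiceless obstruent between vowels /u/ and /u/, so it voices to [v]. /tupufuaxxaid/ → tubuvuaxxaid.
Rule 2 (degemination): /xx/ is a geminate; the first /x/ deletes. /tubuvuaxxaid/ → tubuvuaxaid.
Rule 3 (final devoicing): /d/ is a voiced stop in word-final position, so it devoices to [t]. /tubuvuaxaid/ → tubuvuaxait.

tubuvuaxait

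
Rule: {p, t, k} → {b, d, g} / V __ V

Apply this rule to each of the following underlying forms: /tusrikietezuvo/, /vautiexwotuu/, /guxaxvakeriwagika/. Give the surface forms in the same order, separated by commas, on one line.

/tusrikietezuvo/: /k/ is a voiceless stop between vowels /i/ and /i/, so it voices to [g]. /t/ is a voiceless stop between vowels /e/ and /e/, so it voices to [d]. → [tusrigiedezuvo].
/vautiexwotuu/: /t/ is a voiceless stop between vowels /u/ and /i/, so it voices to [d]. /t/ is a voiceless stop between vowels /o/ and /u/, so it voices to [d]. → [vaudiexwoduu].
/guxaxvakeriwagika/: /k/ is a voiceless stop between vowels /a/ and /e/, so it voices to [g]. /k/ is a voiceless stop between vowels /i/ and /a/, so it voices to [g]. → [guxaxvageriwagiga].

tusrigiedezuvo, vaudiexwoduu, guxaxvageriwagiga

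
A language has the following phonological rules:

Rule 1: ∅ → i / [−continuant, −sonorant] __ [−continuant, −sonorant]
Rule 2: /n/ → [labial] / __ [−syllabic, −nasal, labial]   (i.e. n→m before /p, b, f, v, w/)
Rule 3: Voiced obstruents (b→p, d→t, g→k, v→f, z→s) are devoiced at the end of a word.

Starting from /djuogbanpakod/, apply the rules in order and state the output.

djuogibampakot

Rule 1 (stop-cluster i-epenthesis): /g/ and /b/ form a stop–stop cluster, so [i] is inserted between them. /djuogbanpakod/ → djuogibanpakod.
Rule 2 (nasal place assimilation): /n/ precedes the labial consonant /p/, so it assimilates in place to [m]. /djuogibanpakod/ → djuogibampakod.
Rule 3 (final devoicing): /d/ is a voiced obstruent in word-final position, so it devoices to [t]. /djuogibampakod/ → djuogibampakot.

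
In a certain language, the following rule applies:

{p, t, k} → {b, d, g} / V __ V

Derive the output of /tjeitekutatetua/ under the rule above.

tjeidegudadedua

/t/ is a voiceless stop between vowels /i/ and /e/, so it voices to [d].
/k/ is a voiceless stop between vowels /e/ and /u/, so it voices to [g].
/t/ is a voiceless stop between vowels /u/ and /a/, so it voices to [d].
/t/ is a voiceless stop between vowels /a/ and /e/, so it voices to [d].
/t/ is a voiceless stop between vowels /e/ and /u/, so it voices to [d].
Surface form: [tjeidegudadedua].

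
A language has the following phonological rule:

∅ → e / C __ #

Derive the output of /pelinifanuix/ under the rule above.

the form ends in the consonant /x/, so [e] is inserted word-finally.
Surface form: [pelinifanuixe].

pelinifanuixe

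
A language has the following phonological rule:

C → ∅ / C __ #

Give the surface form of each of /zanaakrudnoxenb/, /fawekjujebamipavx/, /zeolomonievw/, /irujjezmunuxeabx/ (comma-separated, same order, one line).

/zanaakrudnoxenb/: /b/ is the second consonant of a word-final cluster /nb/, so it deletes. → [zanaakrudnoxen].
/fawekjujebamipavx/: /x/ is the second consonant of a word-final cluster /vx/, so it deletes. → [fawekjujebamipav].
/zeolomonievw/: /w/ is the second consonant of a word-final cluster /vw/, so it deletes. → [zeolomoniev].
/irujjezmunuxeabx/: /x/ is the second consonant of a word-final cluster /bx/, so it deletes. → [irujjezmunuxeab].

zanaakrudnoxen, fawekjujebamipav, zeolomoniev, irujjezmunuxeab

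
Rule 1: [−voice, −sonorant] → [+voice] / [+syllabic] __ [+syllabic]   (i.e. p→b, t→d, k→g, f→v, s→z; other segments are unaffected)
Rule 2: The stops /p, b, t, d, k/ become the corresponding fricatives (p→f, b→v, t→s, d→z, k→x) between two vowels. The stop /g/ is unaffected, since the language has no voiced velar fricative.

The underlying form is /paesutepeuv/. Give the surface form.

paezuzeveuv

Rule 1 (intervocalic voicing): /s/ is a voiceless obstruent between vowels /e/ and /u/, so it voices to [z]. /t/ is a voiceless obstruent between vowels /u/ and /e/, so it voices to [d]. /p/ is a voiceless obstruent between vowels /e/ and /e/, so it voices to [b]. /paesutepeuv/ → paezudebeuv.
Rule 2 (intervocalic spirantization): /d/ is a stop between vowels /u/ and /e/, so it spirantizes to the fricative [z]. /b/ is a stop between vowels /e/ and /e/, so it spirantizes to the fricative [v]. /paezudebeuv/ → paezuzeveuv.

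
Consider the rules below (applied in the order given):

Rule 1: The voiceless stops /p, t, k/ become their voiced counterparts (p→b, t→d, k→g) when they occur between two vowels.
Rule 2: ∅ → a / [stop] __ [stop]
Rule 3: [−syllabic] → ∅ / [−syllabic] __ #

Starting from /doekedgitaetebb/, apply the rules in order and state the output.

Rule 1 (intervocalic voicing): /k/ is a voiceless stop between vowels /e/ and /e/, so it voices to [g]. /t/ is a voiceless stop between vowels /i/ and /a/, so it voices to [d]. /t/ is a voiceless stop between vowels /e/ and /e/, so it voices to [d]. /doekedgitaetebb/ → doegedgidaedebb.
Rule 2 (stop-cluster a-epenthesis): /d/ and /g/ form a stop–stop cluster, so [a] is inserted between them. /b/ and /b/ form a stop–stop cluster, so [a] is inserted between them. /doegedgidaedebb/ → doegedagidaedebab.
Rule 3 (final cluster simplification): no segment meets the environment; /doegedagidaedebab/ is unchanged.

doegedagidaedebab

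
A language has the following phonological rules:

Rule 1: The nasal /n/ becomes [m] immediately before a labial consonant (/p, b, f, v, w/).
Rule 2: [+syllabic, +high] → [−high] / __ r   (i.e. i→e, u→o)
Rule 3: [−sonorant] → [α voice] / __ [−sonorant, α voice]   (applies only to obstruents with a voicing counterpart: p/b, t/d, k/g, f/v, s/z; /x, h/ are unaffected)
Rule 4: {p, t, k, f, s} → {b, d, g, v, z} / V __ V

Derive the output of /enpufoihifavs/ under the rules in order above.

Rule 1 (nasal place assimilation): /n/ precedes the labial consonant /p/, so it assimilates in place to [m]. /enpufoihifavs/ → empufoihifavs.
Rule 2 (pre-rhotic lowering): no segment meets the environment; /empufoihifavs/ is unchanged.
Rule 3 (regressive voicing assimilation): /v/ precedes the voiceless obstruent /s/, so it devoices to [f] by assimilation. /empufoihifavs/ → empufoihifafs.
Rule 4 (intervocalic voicing): /f/ is a voiceless obstruent between vowels /u/ and /o/, so it voices to [v]. /f/ is a voiceless obstruent between vowels /i/ and /a/, so it voices to [v]. /empufoihifafs/ → empuvoihivafs.

empuvoihivafs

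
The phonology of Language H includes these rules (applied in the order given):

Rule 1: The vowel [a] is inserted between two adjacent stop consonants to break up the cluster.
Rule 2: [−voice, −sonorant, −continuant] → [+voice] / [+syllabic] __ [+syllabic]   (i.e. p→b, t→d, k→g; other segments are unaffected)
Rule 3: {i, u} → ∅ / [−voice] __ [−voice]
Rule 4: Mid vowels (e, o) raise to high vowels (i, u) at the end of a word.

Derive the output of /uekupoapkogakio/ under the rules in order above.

Rule 1 (stop-cluster a-epenthesis): /p/ and /k/ form a stop–stop cluster, so [a] is inserted between them. /uekupoapkogakio/ → uekupoapakogakio.
Rule 2 (intervocalic voicing): /k/ is a voiceless stop between vowels /e/ and /u/, so it voices to [g]. /p/ is a voiceless stop between vowels /u/ and /o/, so it voices to [b]. /p/ is a voiceless stop between vowels /a/ and /a/, so it voices to [b]. /k/ is a voiceless stop between vowels /a/ and /o/, so it voices to [g]. /k/ is a voiceless stop between vowels /a/ and /i/, so it voices to [g]. /uekupoapakogakio/ → ueguboabagogagio.
Rule 3 (high vowel syncope): no segment meets the environment; /ueguboabagogagio/ is unchanged.
Rule 4 (final vowel raising): /o/ is a mid vowel in word-final position, so it raises to [u]. /ueguboabagogagio/ → ueguboabagogagiu.

ueguboabagogagiu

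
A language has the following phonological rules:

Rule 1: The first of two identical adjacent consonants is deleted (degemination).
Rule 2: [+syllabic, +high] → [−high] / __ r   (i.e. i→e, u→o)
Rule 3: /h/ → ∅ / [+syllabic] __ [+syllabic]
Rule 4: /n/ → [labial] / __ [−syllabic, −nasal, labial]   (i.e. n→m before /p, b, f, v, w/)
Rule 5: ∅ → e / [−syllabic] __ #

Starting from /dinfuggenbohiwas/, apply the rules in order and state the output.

dimfugemboiwase

Rule 1 (degemination): /gg/ is a geminate; the first /g/ deletes. /dinfuggenbohiwas/ → dinfugenbohiwas.
Rule 2 (pre-rhotic lowering): no segment meets the environment; /dinfugenbohiwas/ is unchanged.
Rule 3 (intervocalic h-deletion): /h/ occurs between vowels /o/ and /i/, so it deletes. /dinfugenbohiwas/ → dinfugenboiwas.
Rule 4 (nasal place assimilation): /n/ precedes the labial consonant /f/, so it assimilates in place to [m]. /n/ precedes the labial consonant /b/, so it assimilates in place to [m]. /dinfugenboiwas/ → dimfugemboiwas.
Rule 5 (final e-epenthesis): the form ends in the consonant /s/, so [e] is inserted word-finally. /dimfugemboiwas/ → dimfugemboiwase.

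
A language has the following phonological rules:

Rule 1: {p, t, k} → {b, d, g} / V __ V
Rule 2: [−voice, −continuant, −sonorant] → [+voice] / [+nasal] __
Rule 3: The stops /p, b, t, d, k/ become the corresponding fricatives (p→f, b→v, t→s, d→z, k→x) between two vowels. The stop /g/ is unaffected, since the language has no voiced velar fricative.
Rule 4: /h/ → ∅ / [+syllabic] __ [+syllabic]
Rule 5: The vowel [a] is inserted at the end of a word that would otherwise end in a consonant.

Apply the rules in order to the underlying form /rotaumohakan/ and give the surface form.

rozaumoagana

Rule 1 (intervocalic voicing): /t/ is a voiceless stop between vowels /o/ and /a/, so it voices to [d]. /k/ is a voiceless stop between vowels /a/ and /a/, so it voices to [g]. /rotaumohakan/ → rodaumohagan.
Rule 2 (post-nasal voicing): no segment meets the environment; /rodaumohagan/ is unchanged.
Rule 3 (intervocalic spirantization): /d/ is a stop between vowels /o/ and /a/, so it spirantizes to the fricative [z]. /rodaumohagan/ → rozaumohagan.
Rule 4 (intervocalic h-deletion): /h/ occurs between vowels /o/ and /a/, so it deletes. /rozaumohagan/ → rozaumoagan.
Rule 5 (final a-epenthesis): the form ends in the consonant /n/, so [a] is inserted word-finally. /rozaumoagan/ → rozaumoagana.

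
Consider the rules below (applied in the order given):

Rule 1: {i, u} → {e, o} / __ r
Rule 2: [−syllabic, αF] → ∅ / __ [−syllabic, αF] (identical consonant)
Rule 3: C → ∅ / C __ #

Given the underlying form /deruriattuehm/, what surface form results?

deroriatueh

Rule 1 (pre-rhotic lowering): /u/ is a high vowel immediately before /r/, so it lowers to [o]. /deruriattuehm/ → deroriattuehm.
Rule 2 (degemination): /tt/ is a geminate; the first /t/ deletes. /deroriattuehm/ → deroriatuehm.
Rule 3 (final cluster simplification): /m/ is the second consonant of a word-final cluster /hm/, so it deletes. /deroriatuehm/ → deroriatueh.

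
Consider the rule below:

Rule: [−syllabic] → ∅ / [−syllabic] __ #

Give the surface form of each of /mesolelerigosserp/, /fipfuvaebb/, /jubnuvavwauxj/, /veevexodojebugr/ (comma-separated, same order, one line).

/mesolelerigosserp/: /p/ is the second consonant of a word-final cluster /rp/, so it deletes. → [mesolelerigosser].
/fipfuvaebb/: /b/ is the second consonant of a word-final cluster /bb/, so it deletes. → [fipfuvaeb].
/jubnuvavwauxj/: /j/ is the second consonant of a word-final cluster /xj/, so it deletes. → [jubnuvavwaux].
/veevexodojebugr/: /r/ is the second consonant of a word-final cluster /gr/, so it deletes. → [veevexodojebug].

mesolelerigosser, fipfuvaeb, jubnuvavwaux, veevexodojebug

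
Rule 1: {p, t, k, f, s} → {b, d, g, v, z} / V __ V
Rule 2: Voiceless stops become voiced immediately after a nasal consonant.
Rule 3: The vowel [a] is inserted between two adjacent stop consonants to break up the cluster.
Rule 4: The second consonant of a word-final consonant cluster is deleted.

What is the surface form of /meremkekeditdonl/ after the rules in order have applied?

meremgegeditadon

Rule 1 (intervocalic voicing): /k/ is a voiceless obstruent between vowels /e/ and /e/, so it voices to [g]. /meremkekeditdonl/ → meremkegeditdonl.
Rule 2 (post-nasal voicing): /k/ is a voiceless stop immediately after the nasal /m/, so it voices to [g]. /meremkegeditdonl/ → meremgegeditdonl.
Rule 3 (stop-cluster a-epenthesis): /t/ and /d/ form a stop–stop cluster, so [a] is inserted between them. /meremgegeditdonl/ → meremgegeditadonl.
Rule 4 (final cluster simplification): /l/ is the second consonant of a word-final cluster /nl/, so it deletes. /meremgegeditadonl/ → meremgegeditadon.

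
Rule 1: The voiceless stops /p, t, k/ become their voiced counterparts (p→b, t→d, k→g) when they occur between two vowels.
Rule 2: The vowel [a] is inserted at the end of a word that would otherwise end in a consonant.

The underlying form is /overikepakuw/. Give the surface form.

Rule 1 (intervocalic voicing): /k/ is a voiceless stop between vowels /i/ and /e/, so it voices to [g]. /p/ is a voiceless stop between vowels /e/ and /a/, so it voices to [b]. /k/ is a voiceless stop between vowels /a/ and /u/, so it voices to [g]. /overikepakuw/ → overigebaguw.
Rule 2 (final a-epenthesis): the form ends in the consonant /w/, so [a] is inserted word-finally. /overigebaguw/ → overigebaguwa.

overigebaguwa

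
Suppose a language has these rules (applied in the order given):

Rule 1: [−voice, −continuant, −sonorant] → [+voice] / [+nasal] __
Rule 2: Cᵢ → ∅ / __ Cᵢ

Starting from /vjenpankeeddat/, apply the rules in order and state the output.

vjenbangeedat

Rule 1 (post-nasal voicing): /p/ is a voiceless stop immediately after the nasal /n/, so it voices to [b]. /k/ is a voiceless stop immediately after the nasal /n/, so it voices to [g]. /vjenpankeeddat/ → vjenbangeeddat.
Rule 2 (degemination): /dd/ is a geminate; the first /d/ deletes. /vjenbangeeddat/ → vjenbangeedat.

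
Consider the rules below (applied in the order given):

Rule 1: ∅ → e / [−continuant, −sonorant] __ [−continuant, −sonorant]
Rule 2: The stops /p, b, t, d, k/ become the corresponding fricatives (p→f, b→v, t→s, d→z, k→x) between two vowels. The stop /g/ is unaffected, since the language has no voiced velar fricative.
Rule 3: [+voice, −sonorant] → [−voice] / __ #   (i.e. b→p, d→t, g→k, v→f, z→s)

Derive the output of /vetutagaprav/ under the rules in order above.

Rule 1 (stop-cluster e-epenthesis): no segment meets the environment; /vetutagaprav/ is unchanged.
Rule 2 (intervocalic spirantization): /t/ is a stop between vowels /e/ and /u/, so it spirantizes to the fricative [s]. /t/ is a stop between vowels /u/ and /a/, so it spirantizes to the fricative [s]. /vetutagaprav/ → vesusagaprav.
Rule 3 (final devoicing): /v/ is a voiced obstruent in word-final position, so it devoices to [f]. /vesusagaprav/ → vesusagapraf.

vesusagapraf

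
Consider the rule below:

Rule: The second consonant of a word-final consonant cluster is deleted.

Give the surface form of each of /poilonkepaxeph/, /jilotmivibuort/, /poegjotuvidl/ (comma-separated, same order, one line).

/poilonkepaxeph/: /h/ is the second consonant of a word-final cluster /ph/, so it deletes. → [poilonkepaxep].
/jilotmivibuort/: /t/ is the second consonant of a word-final cluster /rt/, so it deletes. → [jilotmivibuor].
/poegjotuvidl/: /l/ is the second consonant of a word-final cluster /dl/, so it deletes. → [poegjotuvid].

poilonkepaxep, jilotmivibuor, poegjotuvid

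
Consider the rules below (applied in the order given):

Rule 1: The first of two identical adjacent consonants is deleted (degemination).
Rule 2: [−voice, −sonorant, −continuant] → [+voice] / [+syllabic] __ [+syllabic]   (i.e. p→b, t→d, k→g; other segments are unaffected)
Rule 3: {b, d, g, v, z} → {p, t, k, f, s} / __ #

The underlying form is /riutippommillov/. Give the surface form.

Rule 1 (degemination): /pp/ is a geminate; the first /p/ deletes. /mm/ is a geminate; the first /m/ deletes. /ll/ is a geminate; the first /l/ deletes. /riutippommillov/ → riutipomilov.
Rule 2 (intervocalic voicing): /t/ is a voiceless stop between vowels /u/ and /i/, so it voices to [d]. /p/ is a voiceless stop between vowels /i/ and /o/, so it voices to [b]. /riutipomilov/ → riudibomilov.
Rule 3 (final devoicing): /v/ is a voiced obstruent in word-final position, so it devoices to [f]. /riudibomilov/ → riudibomilof.

riudibomilof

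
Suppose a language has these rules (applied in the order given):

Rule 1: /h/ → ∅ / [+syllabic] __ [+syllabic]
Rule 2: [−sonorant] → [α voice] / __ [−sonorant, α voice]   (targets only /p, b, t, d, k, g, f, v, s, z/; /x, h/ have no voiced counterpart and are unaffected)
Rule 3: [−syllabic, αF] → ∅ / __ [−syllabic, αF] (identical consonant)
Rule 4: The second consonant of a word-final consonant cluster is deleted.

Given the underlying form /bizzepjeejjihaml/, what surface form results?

Rule 1 (intervocalic h-deletion): /h/ occurs between vowels /i/ and /a/, so it deletes. /bizzepjeejjihaml/ → bizzepjeejjiaml.
Rule 2 (regressive voicing assimilation): no segment meets the environment; /bizzepjeejjiaml/ is unchanged.
Rule 3 (degemination): /zz/ is a geminate; the first /z/ deletes. /jj/ is a geminate; the first /j/ deletes. /bizzepjeejjiaml/ → bizepjeejiaml.
Rule 4 (final cluster simplification): /l/ is the second consonant of a word-final cluster /ml/, so it deletes. /bizepjeejiaml/ → bizepjeejiam.

bizepjeejiam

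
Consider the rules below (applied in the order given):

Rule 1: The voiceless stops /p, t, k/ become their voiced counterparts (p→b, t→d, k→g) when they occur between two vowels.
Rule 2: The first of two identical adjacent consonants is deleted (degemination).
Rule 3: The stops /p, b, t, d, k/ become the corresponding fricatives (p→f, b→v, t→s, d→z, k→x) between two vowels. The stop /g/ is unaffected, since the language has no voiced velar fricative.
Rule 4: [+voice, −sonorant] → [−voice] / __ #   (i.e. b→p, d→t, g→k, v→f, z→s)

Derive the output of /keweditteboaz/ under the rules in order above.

Rule 1 (intervocalic voicing): no segment meets the environment; /keweditteboaz/ is unchanged.
Rule 2 (degemination): /tt/ is a geminate; the first /t/ deletes. /keweditteboaz/ → kewediteboaz.
Rule 3 (intervocalic spirantization): /d/ is a stop between vowels /e/ and /i/, so it spirantizes to the fricative [z]. /t/ is a stop between vowels /i/ and /e/, so it spirantizes to the fricative [s]. /b/ is a stop between vowels /e/ and /o/, so it spirantizes to the fricative [v]. /kewediteboaz/ → kewezisevoaz.
Rule 4 (final devoicing): /z/ is a voiced obstruent in word-final position, so it devoices to [s]. /kewezisevoaz/ → kewezisevoas.

kewezisevoas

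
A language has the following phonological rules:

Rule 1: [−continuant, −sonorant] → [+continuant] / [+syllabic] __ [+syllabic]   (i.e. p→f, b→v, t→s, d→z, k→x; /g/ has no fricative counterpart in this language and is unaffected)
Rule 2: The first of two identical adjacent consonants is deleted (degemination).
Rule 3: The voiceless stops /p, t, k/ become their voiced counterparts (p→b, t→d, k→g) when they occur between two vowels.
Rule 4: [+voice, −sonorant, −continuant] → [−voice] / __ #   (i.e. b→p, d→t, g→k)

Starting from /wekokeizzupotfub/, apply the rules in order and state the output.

Rule 1 (intervocalic spirantization): /k/ is a stop between vowels /e/ and /o/, so it spirantizes to the fricative [x]. /k/ is a stop between vowels /o/ and /e/, so it spirantizes to the fricative [x]. /p/ is a stop between vowels /u/ and /o/, so it spirantizes to the fricative [f]. /wekokeizzupotfub/ → wexoxeizzufotfub.
Rule 2 (degemination): /zz/ is a geminate; the first /z/ deletes. /wexoxeizzufotfub/ → wexoxeizufotfub.
Rule 3 (intervocalic voicing): no segment meets the environment; /wexoxeizufotfub/ is unchanged.
Rule 4 (final devoicing): /b/ is a voiced stop in word-final position, so it devoices to [p]. /wexoxeizufotfub/ → wexoxeizufotfup.

wexoxeizufotfup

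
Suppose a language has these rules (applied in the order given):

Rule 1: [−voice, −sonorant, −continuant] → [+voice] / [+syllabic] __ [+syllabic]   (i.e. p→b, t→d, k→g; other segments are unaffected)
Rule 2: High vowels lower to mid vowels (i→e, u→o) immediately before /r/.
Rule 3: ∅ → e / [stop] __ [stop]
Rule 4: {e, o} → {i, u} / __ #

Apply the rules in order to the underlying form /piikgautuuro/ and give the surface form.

piikegauduoru

Rule 1 (intervocalic voicing): /t/ is a voiceless stop between vowels /u/ and /u/, so it voices to [d]. /piikgautuuro/ → piikgauduuro.
Rule 2 (pre-rhotic lowering): /u/ is a high vowel immediately before /r/, so it lowers to [o]. /piikgauduuro/ → piikgauduoro.
Rule 3 (stop-cluster e-epenthesis): /k/ and /g/ form a stop–stop cluster, so [e] is inserted between them. /piikgauduoro/ → piikegauduoro.
Rule 4 (final vowel raising): /o/ is a mid vowel in word-final position, so it raises to [u]. /piikegauduoro/ → piikegauduoru.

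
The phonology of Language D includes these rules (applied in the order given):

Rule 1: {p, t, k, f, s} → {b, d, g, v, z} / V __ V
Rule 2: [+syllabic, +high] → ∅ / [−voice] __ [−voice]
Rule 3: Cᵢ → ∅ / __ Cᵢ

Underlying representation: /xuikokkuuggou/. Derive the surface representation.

Rule 1 (intervocalic voicing): /k/ is a voiceless obstruent between vowels /i/ and /o/, so it voices to [g]. /xuikokkuuggou/ → xuigokkuuggou.
Rule 2 (high vowel syncope): no segment meets the environment; /xuigokkuuggou/ is unchanged.
Rule 3 (degemination): /kk/ is a geminate; the first /k/ deletes. /gg/ is a geminate; the first /g/ deletes. /xuigokkuuggou/ → xuigokuugou.

xuigokuugou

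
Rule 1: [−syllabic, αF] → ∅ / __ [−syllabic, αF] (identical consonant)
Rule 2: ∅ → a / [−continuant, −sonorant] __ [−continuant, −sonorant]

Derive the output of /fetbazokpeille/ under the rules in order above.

fetabazokapeile

Rule 1 (degemination): /ll/ is a geminate; the first /l/ deletes. /fetbazokpeille/ → fetbazokpeile.
Rule 2 (stop-cluster a-epenthesis): /t/ and /b/ form a stop–stop cluster, so [a] is inserted between them. /k/ and /p/ form a stop–stop cluster, so [a] is inserted between them. /fetbazokpeile/ → fetabazokapeile.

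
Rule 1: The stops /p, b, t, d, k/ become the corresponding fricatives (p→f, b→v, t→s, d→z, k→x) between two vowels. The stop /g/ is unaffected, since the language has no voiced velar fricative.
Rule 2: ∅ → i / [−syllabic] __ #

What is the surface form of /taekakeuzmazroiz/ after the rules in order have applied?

Rule 1 (intervocalic spirantization): /k/ is a stop between vowels /e/ and /a/, so it spirantizes to the fricative [x]. /k/ is a stop between vowels /a/ and /e/, so it spirantizes to the fricative [x]. /taekakeuzmazroiz/ → taexaxeuzmazroiz.
Rule 2 (final i-epenthesis): the form ends in the consonant /z/, so [i] is inserted word-finally. /taexaxeuzmazroiz/ → taexaxeuzmazroizi.

taexaxeuzmazroizi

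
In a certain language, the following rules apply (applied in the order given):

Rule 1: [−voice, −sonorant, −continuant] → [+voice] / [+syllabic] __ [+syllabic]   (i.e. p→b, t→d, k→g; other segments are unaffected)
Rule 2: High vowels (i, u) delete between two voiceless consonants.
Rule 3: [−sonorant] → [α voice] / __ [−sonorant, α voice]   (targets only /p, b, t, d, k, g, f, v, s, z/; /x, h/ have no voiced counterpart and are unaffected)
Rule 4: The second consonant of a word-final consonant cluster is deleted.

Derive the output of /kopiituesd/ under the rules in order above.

kobiiduez

Rule 1 (intervocalic voicing): /p/ is a voiceless stop between vowels /o/ and /i/, so it voices to [b]. /t/ is a voiceless stop between vowels /i/ and /u/, so it voices to [d]. /kopiituesd/ → kobiiduesd.
Rule 2 (high vowel syncope): no segment meets the environment; /kobiiduesd/ is unchanged.
Rule 3 (regressive voicing assimilation): /s/ precedes the voiced obstruent /d/, so it voices to [z] by assimilation. /kobiiduesd/ → kobiiduezd.
Rule 4 (final cluster simplification): /d/ is the second consonant of a word-final cluster /zd/, so it deletes. /kobiiduezd/ → kobiiduez.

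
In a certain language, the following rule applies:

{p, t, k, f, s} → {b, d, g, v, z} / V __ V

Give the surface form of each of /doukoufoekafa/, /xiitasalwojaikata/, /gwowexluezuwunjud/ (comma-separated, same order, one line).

dougouvoegava, xiidazalwojaigada, gwowexluezuwunjud

/doukoufoekafa/: /k/ is a voiceless obstruent between vowels /u/ and /o/, so it voices to [g]. /f/ is a voiceless obstruent between vowels /u/ and /o/, so it voices to [v]. /k/ is a voiceless obstruent between vowels /e/ and /a/, so it voices to [g]. /f/ is a voiceless obstruent between vowels /a/ and /a/, so it voices to [v]. → [dougouvoegava].
/xiitasalwojaikata/: /t/ is a voiceless obstruent between vowels /i/ and /a/, so it voices to [d]. /s/ is a voiceless obstruent between vowels /a/ and /a/, so it voices to [z]. /k/ is a voiceless obstruent between vowels /i/ and /a/, so it voices to [g]. /t/ is a voiceless obstruent between vowels /a/ and /a/, so it voices to [d]. → [xiidazalwojaigada].
/gwowexluezuwunjud/: the rule's environment is not met; surfaces unchanged as [gwowexluezuwunjud].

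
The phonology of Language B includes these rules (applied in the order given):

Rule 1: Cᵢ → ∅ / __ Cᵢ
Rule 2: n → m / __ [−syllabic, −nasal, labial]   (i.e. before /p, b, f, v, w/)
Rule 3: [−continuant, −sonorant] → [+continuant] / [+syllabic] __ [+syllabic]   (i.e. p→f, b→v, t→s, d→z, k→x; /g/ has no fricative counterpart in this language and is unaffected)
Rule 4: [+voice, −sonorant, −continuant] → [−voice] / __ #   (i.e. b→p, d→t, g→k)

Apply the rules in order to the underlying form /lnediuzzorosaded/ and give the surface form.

lneziuzorosazet

Rule 1 (degemination): /zz/ is a geminate; the first /z/ deletes. /lnediuzzorosaded/ → lnediuzorosaded.
Rule 2 (nasal place assimilation): no segment meets the environment; /lnediuzorosaded/ is unchanged.
Rule 3 (intervocalic spirantization): /d/ is a stop between vowels /e/ and /i/, so it spirantizes to the fricative [z]. /d/ is a stop between vowels /a/ and /e/, so it spirantizes to the fricative [z]. /lnediuzorosaded/ → lneziuzorosazed.
Rule 4 (final devoicing): /d/ is a voiced stop in word-final position, so it devoices to [t]. /lneziuzorosazed/ → lneziuzorosazet.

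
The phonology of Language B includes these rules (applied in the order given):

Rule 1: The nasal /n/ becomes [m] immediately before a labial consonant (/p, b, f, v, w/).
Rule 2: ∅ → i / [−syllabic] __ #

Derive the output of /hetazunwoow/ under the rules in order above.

Rule 1 (nasal place assimilation): /n/ precedes the labial consonant /w/, so it assimilates in place to [m]. /hetazunwoow/ → hetazumwoow.
Rule 2 (final i-epenthesis): the form ends in the consonant /w/, so [i] is inserted word-finally. /hetazumwoow/ → hetazumwoowi.

hetazumwoowi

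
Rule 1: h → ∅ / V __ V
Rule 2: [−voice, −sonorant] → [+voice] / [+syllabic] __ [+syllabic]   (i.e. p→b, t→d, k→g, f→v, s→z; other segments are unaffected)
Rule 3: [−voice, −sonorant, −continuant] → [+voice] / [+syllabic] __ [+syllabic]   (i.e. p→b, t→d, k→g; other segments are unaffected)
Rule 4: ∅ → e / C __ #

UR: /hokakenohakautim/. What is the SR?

Rule 1 (intervocalic h-deletion): /h/ occurs between vowels /o/ and /a/, so it deletes. /hokakenohakautim/ → hokakenoakautim.
Rule 2 (intervocalic voicing): /k/ is a voiceless obstruent between vowels /o/ and /a/, so it voices to [g]. /k/ is a voiceless obstruent between vowels /a/ and /e/, so it voices to [g]. /k/ is a voiceless obstruent between vowels /a/ and /a/, so it voices to [g]. /t/ is a voiceless obstruent between vowels /u/ and /i/, so it voices to [d]. /hokakenoakautim/ → hogagenoagaudim.
Rule 3 (intervocalic voicing): no segment meets the environment; /hogagenoagaudim/ is unchanged.
Rule 4 (final e-epenthesis): the form ends in the consonant /m/, so [e] is inserted word-finally. /hogagenoagaudim/ → hogagenoagaudime.

hogagenoagaudime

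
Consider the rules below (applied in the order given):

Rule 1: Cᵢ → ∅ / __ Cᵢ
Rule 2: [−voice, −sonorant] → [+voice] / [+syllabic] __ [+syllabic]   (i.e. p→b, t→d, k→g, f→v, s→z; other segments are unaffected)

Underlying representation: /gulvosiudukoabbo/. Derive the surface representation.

Rule 1 (degemination): /bb/ is a geminate; the first /b/ deletes. /gulvosiudukoabbo/ → gulvosiudukoabo.
Rule 2 (intervocalic voicing): /s/ is a voiceless obstruent between vowels /o/ and /i/, so it voices to [z]. /k/ is a voiceless obstruent between vowels /u/ and /o/, so it voices to [g]. /gulvosiudukoabo/ → gulvoziudugoabo.

gulvoziudugoabo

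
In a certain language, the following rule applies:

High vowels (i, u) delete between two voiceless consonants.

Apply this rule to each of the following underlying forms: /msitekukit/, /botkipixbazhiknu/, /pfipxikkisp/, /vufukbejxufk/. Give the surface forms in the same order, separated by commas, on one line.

/msitekukit/: /i/ is a high vowel flanked by voiceless consonants /s/ and /t/, so it deletes. /u/ is a high vowel flanked by voiceless consonants /k/ and /k/, so it deletes. /i/ is a high vowel flanked by voiceless consonants /k/ and /t/, so it deletes. → [mstekkt].
/botkipixbazhiknu/: /i/ is a high vowel flanked by voiceless consonants /k/ and /p/, so it deletes. /i/ is a high vowel flanked by voiceless consonants /p/ and /x/, so it deletes. /i/ is a high vowel flanked by voiceless consonants /h/ and /k/, so it deletes. → [botkpxbazhknu].
/pfipxikkisp/: /i/ is a high vowel flanked by voiceless consonants /f/ and /p/, so it deletes. /i/ is a high vowel flanked by voiceless consonants /x/ and /k/, so it deletes. /i/ is a high vowel flanked by voiceless consonants /k/ and /s/, so it deletes. → [pfpxkksp].
/vufukbejxufk/: /u/ is a high vowel flanked by voiceless consonants /f/ and /k/, so it deletes. /u/ is a high vowel flanked by voiceless consonants /x/ and /f/, so it deletes. → [vufkbejxfk].

mstekkt, botkpxbazhknu, pfpxkksp, vufkbejxfk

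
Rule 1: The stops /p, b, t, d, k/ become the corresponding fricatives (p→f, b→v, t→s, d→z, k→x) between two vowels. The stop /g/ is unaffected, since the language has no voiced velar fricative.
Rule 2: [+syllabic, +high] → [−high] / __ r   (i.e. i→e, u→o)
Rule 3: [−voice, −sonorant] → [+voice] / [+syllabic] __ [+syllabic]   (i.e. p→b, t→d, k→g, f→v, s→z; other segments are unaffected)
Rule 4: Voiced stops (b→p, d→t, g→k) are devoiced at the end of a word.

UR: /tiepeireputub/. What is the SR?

tieveerevuzup

Rule 1 (intervocalic spirantization): /p/ is a stop between vowels /e/ and /e/, so it spirantizes to the fricative [f]. /p/ is a stop between vowels /e/ and /u/, so it spirantizes to the fricative [f]. /t/ is a stop between vowels /u/ and /u/, so it spirantizes to the fricative [s]. /tiepeireputub/ → tiefeirefusub.
Rule 2 (pre-rhotic lowering): /i/ is a high vowel immediately before /r/, so it lowers to [e]. /tiefeirefusub/ → tiefeerefusub.
Rule 3 (intervocalic voicing): /f/ is a voiceless obstruent between vowels /e/ and /e/, so it voices to [v]. /f/ is a voiceless obstruent between vowels /e/ and /u/, so it voices to [v]. /s/ is a voiceless obstruent between vowels /u/ and /u/, so it voices to [z]. /tiefeerefusub/ → tieveerevuzub.
Rule 4 (final devoicing): /b/ is a voiced stop in word-final position, so it devoices to [p]. /tieveerevuzub/ → tieveerevuzup.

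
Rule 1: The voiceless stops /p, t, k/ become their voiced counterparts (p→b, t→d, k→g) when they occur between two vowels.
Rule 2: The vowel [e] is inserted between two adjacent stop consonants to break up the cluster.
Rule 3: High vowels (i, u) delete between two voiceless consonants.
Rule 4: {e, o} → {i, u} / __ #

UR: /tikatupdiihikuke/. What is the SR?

Rule 1 (intervocalic voicing): /k/ is a voiceless stop between vowels /i/ and /a/, so it voices to [g]. /t/ is a voiceless stop between vowels /a/ and /u/, so it voices to [d]. /k/ is a voiceless stop between vowels /i/ and /u/, so it voices to [g]. /k/ is a voiceless stop between vowels /u/ and /e/, so it voices to [g]. /tikatupdiihikuke/ → tigadupdiihiguge.
Rule 2 (stop-cluster e-epenthesis): /p/ and /d/ form a stop–stop cluster, so [e] is inserted between them. /tigadupdiihiguge/ → tigadupediihiguge.
Rule 3 (high vowel syncope): no segment meets the environment; /tigadupediihiguge/ is unchanged.
Rule 4 (final vowel raising): /e/ is a mid vowel in word-final position, so it raises to [i]. /tigadupediihiguge/ → tigadupediihigugi.

tigadupediihigugi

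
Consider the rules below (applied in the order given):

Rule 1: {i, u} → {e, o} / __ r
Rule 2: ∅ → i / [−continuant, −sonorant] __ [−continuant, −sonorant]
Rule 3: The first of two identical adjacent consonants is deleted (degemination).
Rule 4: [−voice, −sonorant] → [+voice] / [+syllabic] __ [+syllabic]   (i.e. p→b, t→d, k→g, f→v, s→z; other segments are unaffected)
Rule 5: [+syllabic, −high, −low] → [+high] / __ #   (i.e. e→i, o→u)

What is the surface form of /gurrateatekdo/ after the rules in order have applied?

goradeadegidu

Rule 1 (pre-rhotic lowering): /u/ is a high vowel immediately before /r/, so it lowers to [o]. /gurrateatekdo/ → gorrateatekdo.
Rule 2 (stop-cluster i-epenthesis): /k/ and /d/ form a stop–stop cluster, so [i] is inserted between them. /gorrateatekdo/ → gorrateatekido.
Rule 3 (degemination): /rr/ is a geminate; the first /r/ deletes. /gorrateatekido/ → gorateatekido.
Rule 4 (intervocalic voicing): /t/ is a voiceless obstruent between vowels /a/ and /e/, so it voices to [d]. /t/ is a voiceless obstruent between vowels /a/ and /e/, so it voices to [d]. /k/ is a voiceless obstruent between vowels /e/ and /i/, so it voices to [g]. /gorateatekido/ → goradeadegido.
Rule 5 (final vowel raising): /o/ is a mid vowel in word-final position, so it raises to [u]. /goradeadegido/ → goradeadegidu.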